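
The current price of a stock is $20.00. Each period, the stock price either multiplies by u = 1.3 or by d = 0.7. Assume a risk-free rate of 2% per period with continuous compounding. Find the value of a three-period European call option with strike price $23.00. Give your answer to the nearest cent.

$3.24

Risk-neutral probability p = (e^0.02 − 0.7)/(1.3 − 0.7) = 0.3202/0.6000 = 0.5337
Terminal stock prices: S_uuu = 43.94, S_uud = 23.66, S_udd = 12.74, S_ddd = 6.86
Terminal payoffs (S − K): max(20.94, 0) = 20.94, max(0.66, 0) = 0.66, max(-10.26, 0) = 0, max(-16.14, 0) = 0
Node uu (S = 33.8): V_uu = e^(−0.02)·[0.5337·20.9400 + 0.4663·0.6600] = 11.2554
Node ud (S = 18.2): V_ud = e^(−0.02)·[0.5337·0.6600 + 0.4663·0.0000] = 0.3452
Node dd (S = 9.8): V_dd = e^(−0.02)·[0.5337·0.0000 + 0.4663·0.0000] = 0.0000
Node u (S = 26): V_u = e^(−0.02)·[0.5337·11.2554 + 0.4663·0.3452] = 6.0455
Node d (S = 14): V_d = e^(−0.02)·[0.5337·0.3452 + 0.4663·0.0000] = 0.1806
Node 0 (S = 20): V_0 = e^(−0.02)·[0.5337·6.0455 + 0.4663·0.1806] = 3.2450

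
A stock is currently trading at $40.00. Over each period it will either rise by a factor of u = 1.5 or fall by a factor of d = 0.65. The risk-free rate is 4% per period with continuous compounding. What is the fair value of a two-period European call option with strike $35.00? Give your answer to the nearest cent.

Risk-neutral probability p = (e^0.04 − 0.65)/(1.5 − 0.65) = 0.3908/0.8500 = 0.4598
Terminal stock prices: S_uu = 90, S_ud = 39, S_dd = 16.9
Terminal payoffs (S − K): max(55, 0) = 55, max(4, 0) = 4, max(-18.1, 0) = 0
Node u (S = 60): V_u = e^(−0.04)·[0.4598·55.0000 + 0.5402·4.0000] = 26.3724
Node d (S = 26): V_d = e^(−0.04)·[0.4598·4.0000 + 0.5402·0.0000] = 1.7670
Node 0 (S = 40): V_0 = e^(−0.04)·[0.4598·26.3724 + 0.5402·1.7670] = 12.5671

$12.57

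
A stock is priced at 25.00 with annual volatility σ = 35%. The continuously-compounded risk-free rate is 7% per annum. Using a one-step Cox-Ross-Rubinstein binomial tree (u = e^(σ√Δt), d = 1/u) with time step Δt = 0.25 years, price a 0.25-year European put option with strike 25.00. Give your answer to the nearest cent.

1.95

CRR parameters: u = e^(σ√Δt) = e^(0.35·√0.25) = 1.1912, d = 1/u = 0.8395
Per-period rate: rΔt = 0.07·0.25 = 0.0175, so R = e^0.0175 = 1.0177
Risk-neutral probability p = (e^0.0175 − 0.8395)/(1.1912 − 0.8395) = 0.1782/0.3518 = 0.5065
Terminal stock prices: S_u = 29.78, S_d = 20.99
Terminal payoffs (K − S): max(-4.781, 0) = 0, max(4.014, 0) = 4.014
Node 0 (S = 25): V_0 = e^(−0.0175)·[0.5065·0.0000 + 0.4935·4.0136] = 1.9462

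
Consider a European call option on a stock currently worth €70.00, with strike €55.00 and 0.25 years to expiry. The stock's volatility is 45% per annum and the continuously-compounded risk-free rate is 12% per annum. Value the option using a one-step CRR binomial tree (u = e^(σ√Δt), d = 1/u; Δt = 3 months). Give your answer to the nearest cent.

€16.63

CRR parameters: u = e^(σ√Δt) = e^(0.45·√0.25) = 1.2523, d = 1/u = 0.7985
Per-period rate: rΔt = 0.12·0.25 = 0.03, so R = e^0.03 = 1.0305
Risk-neutral probability p = (e^0.03 − 0.7985)/(1.2523 − 0.7985) = 0.2319/0.4538 = 0.5111
Terminal stock prices: S_u = 87.66, S_d = 55.9
Terminal payoffs (S − K): max(32.66, 0) = 32.66, max(0.8961, 0) = 0.8961
Node 0 (S = 70): V_0 = e^(−0.03)·[0.5111·32.6626 + 0.4889·0.8961] = 16.6255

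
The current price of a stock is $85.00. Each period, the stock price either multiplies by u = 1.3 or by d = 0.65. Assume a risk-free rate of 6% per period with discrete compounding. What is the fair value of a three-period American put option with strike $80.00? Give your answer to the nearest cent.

Risk-neutral probability p = (1 + 0.06 − 0.65)/(1.3 − 0.65) = 0.4100/0.6500 = 0.6308
Terminal stock prices: S_uuu = 186.7, S_uud = 93.37, S_udd = 46.69, S_ddd = 23.34
Terminal payoffs (K − S): max(-106.7, 0) = 0, max(-13.37, 0) = 0, max(33.31, 0) = 33.31, max(56.66, 0) = 56.66
Node uu (S = 143.7): continuation = 1/1.06·[0.6308·0.0000 + 0.3692·0.0000] = 0.0000; exercise value = 0.0000 ≤ continuation, so V_uu = 0.0000
Node ud (S = 71.83): continuation = 1/1.06·[0.6308·0.0000 + 0.3692·33.3137] = 11.6042; exercise value = 8.1750 ≤ continuation, so V_ud = 11.6042
Node dd (S = 35.91): continuation = 1/1.06·[0.6308·33.3137 + 0.3692·56.6569] = 39.5592; exercise value = 44.0875 > continuation, so V_dd = 44.0875 (exercise)
Node u (S = 110.5): continuation = 1/1.06·[0.6308·0.0000 + 0.3692·11.6042] = 4.0421; exercise value = 0.0000 ≤ continuation, so V_u = 4.0421
Node d (S = 55.25): continuation = 1/1.06·[0.6308·11.6042 + 0.3692·44.0875] = 22.2623; exercise value = 24.7500 > continuation, so V_d = 24.7500 (exercise)
Node 0 (S = 85): continuation = 1/1.06·[0.6308·4.0421 + 0.3692·24.7500] = 11.0265; exercise value = 0.0000 ≤ continuation, so V_0 = 11.0265

$11.03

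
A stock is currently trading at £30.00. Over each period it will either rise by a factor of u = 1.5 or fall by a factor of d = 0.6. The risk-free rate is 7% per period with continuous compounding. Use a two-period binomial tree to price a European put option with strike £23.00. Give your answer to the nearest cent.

£2.39

Risk-neutral probability p = (e^0.07 − 0.6)/(1.5 − 0.6) = 0.4725/0.9000 = 0.5250
Terminal stock prices: S_uu = 67.5, S_ud = 27, S_dd = 10.8
Terminal payoffs (K − S): max(-44.5, 0) = 0, max(-4, 0) = 0, max(12.2, 0) = 12.2
Node u (S = 45): V_u = e^(−0.07)·[0.5250·0.0000 + 0.4750·0.0000] = 0.0000
Node d (S = 18): V_d = e^(−0.07)·[0.5250·0.0000 + 0.4750·12.2000] = 5.4031
Node 0 (S = 30): V_0 = e^(−0.07)·[0.5250·0.0000 + 0.4750·5.4031] = 2.3929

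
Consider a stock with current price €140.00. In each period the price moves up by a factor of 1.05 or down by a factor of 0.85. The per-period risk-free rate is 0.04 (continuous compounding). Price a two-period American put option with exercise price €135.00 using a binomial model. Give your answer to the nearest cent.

Risk-neutral probability p = (e^0.04 − 0.85)/(1.05 − 0.85) = 0.1908/0.2000 = 0.9541
Terminal stock prices: S_uu = 154.3, S_ud = 125, S_dd = 101.1
Terminal payoffs (K − S): max(-19.35, 0) = 0, max(10.05, 0) = 10.05, max(33.85, 0) = 33.85
Node u (S = 147): continuation = e^(−0.04)·[0.9541·0.0000 + 0.0459·10.0500] = 0.4437; exercise value = 0.0000 ≤ continuation, so V_u = 0.4437
Node d (S = 119): continuation = e^(−0.04)·[0.9541·10.0500 + 0.0459·33.8500] = 10.7066; exercise value = 16.0000 > continuation, so V_d = 16.0000 (exercise)
Node 0 (S = 140): continuation = e^(−0.04)·[0.9541·0.4437 + 0.0459·16.0000] = 1.1130; exercise value = 0.0000 ≤ continuation, so V_0 = 1.1130

€1.11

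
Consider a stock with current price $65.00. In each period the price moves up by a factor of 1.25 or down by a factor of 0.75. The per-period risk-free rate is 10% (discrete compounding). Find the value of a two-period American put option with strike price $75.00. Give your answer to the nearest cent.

Risk-neutral probability p = (1 + 0.1 − 0.75)/(1.25 − 0.75) = 0.3500/0.5000 = 0.7000
Terminal stock prices: S_uu = 101.6, S_ud = 60.94, S_dd = 36.56
Terminal payoffs (K − S): max(-26.56, 0) = 0, max(14.06, 0) = 14.06, max(38.44, 0) = 38.44
Node u (S = 81.25): continuation = 1/1.1·[0.7000·0.0000 + 0.3000·14.0625] = 3.8352; exercise value = 0.0000 ≤ continuation, so V_u = 3.8352
Node d (S = 48.75): continuation = 1/1.1·[0.7000·14.0625 + 0.3000·38.4375] = 19.4318; exercise value = 26.2500 > continuation, so V_d = 26.2500 (exercise)
Node 0 (S = 65): continuation = 1/1.1·[0.7000·3.8352 + 0.3000·26.2500] = 9.5997; exercise value = 10.0000 > continuation, so V_0 = 10.0000 (exercise)

$10.00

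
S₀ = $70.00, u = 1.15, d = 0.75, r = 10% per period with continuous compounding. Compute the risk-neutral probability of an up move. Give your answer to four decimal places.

p = 0.8879

Risk-neutral probability p = (e^0.1 − 0.75)/(1.15 − 0.75) = 0.3552/0.4000 = 0.8879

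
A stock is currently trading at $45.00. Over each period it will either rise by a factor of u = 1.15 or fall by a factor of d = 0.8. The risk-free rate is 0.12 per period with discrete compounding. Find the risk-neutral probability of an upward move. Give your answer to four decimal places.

p = 0.9143

Risk-neutral probability p = (1 + 0.12 − 0.8)/(1.15 − 0.8) = 0.3200/0.3500 = 0.9143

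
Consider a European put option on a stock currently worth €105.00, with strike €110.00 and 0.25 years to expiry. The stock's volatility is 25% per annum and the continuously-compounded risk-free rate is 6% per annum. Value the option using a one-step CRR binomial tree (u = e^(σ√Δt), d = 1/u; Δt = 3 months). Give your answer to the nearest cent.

€8.04

CRR parameters: u = e^(σ√Δt) = e^(0.25·√0.25) = 1.1331, d = 1/u = 0.8825
Per-period rate: rΔt = 0.06·0.25 = 0.015, so R = e^0.015 = 1.0151
Risk-neutral probability p = (e^0.015 − 0.8825)/(1.1331 − 0.8825) = 0.1326/0.2507 = 0.5291
Terminal stock prices: S_u = 119, S_d = 92.66
Terminal payoffs (K − S): max(-8.981, 0) = 0, max(17.34, 0) = 17.34
Node 0 (S = 105): V_0 = e^(−0.015)·[0.5291·0.0000 + 0.4709·17.3378] = 8.0431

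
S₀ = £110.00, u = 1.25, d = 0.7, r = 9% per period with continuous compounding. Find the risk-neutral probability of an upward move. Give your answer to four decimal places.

Risk-neutral probability p = (e^0.09 − 0.7)/(1.25 − 0.7) = 0.3942/0.5500 = 0.7167

p = 0.7167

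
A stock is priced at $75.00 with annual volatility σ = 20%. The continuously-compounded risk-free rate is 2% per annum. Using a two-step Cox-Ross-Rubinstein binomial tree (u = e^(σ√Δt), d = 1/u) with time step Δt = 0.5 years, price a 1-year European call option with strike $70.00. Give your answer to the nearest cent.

CRR parameters: u = e^(σ√Δt) = e^(0.2·√0.5) = 1.1519, d = 1/u = 0.8681
Per-period rate: rΔt = 0.02·0.5 = 0.01, so R = e^0.01 = 1.0101
Risk-neutral probability p = (e^0.01 − 0.8681)/(1.1519 − 0.8681) = 0.1419/0.2838 = 0.5001
Terminal stock prices: S_uu = 99.52, S_ud = 75, S_dd = 56.52
Terminal payoffs (S − K): max(29.52, 0) = 29.52, max(5, 0) = 5, max(-13.48, 0) = 0
Node u (S = 86.39): V_u = e^(−0.01)·[0.5001·29.5172 + 0.4999·5.0000] = 17.0898
Node d (S = 65.11): V_d = e^(−0.01)·[0.5001·5.0000 + 0.4999·0.0000] = 2.4757
Node 0 (S = 75): V_0 = e^(−0.01)·[0.5001·17.0898 + 0.4999·2.4757] = 9.6871

$9.69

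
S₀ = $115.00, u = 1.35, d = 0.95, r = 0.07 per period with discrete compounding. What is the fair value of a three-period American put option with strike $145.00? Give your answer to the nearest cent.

Risk-neutral probability p = (1 + 0.07 − 0.95)/(1.35 − 0.95) = 0.1200/0.4000 = 0.3000
Terminal stock prices: S_uuu = 282.9, S_uud = 199.1, S_udd = 140.1, S_ddd = 98.6
Terminal payoffs (K − S): max(-137.9, 0) = 0, max(-54.11, 0) = 0, max(4.887, 0) = 4.887, max(46.4, 0) = 46.4
Node uu (S = 209.6): continuation = 1/1.07·[0.3000·0.0000 + 0.7000·0.0000] = 0.0000; exercise value = 0.0000 ≤ continuation, so V_uu = 0.0000
Node ud (S = 147.5): continuation = 1/1.07·[0.3000·0.0000 + 0.7000·4.8869] = 3.1970; exercise value = 0.0000 ≤ continuation, so V_ud = 3.1970
Node dd (S = 103.8): continuation = 1/1.07·[0.3000·4.8869 + 0.7000·46.4019] = 31.7265; exercise value = 41.2125 > continuation, so V_dd = 41.2125 (exercise)
Node u (S = 155.2): continuation = 1/1.07·[0.3000·0.0000 + 0.7000·3.1970] = 2.0915; exercise value = 0.0000 ≤ continuation, so V_u = 2.0915
Node d (S = 109.2): continuation = 1/1.07·[0.3000·3.1970 + 0.7000·41.2125] = 27.8578; exercise value = 35.7500 > continuation, so V_d = 35.7500 (exercise)
Node 0 (S = 115): continuation = 1/1.07·[0.3000·2.0915 + 0.7000·35.7500] = 23.9743; exercise value = 30.0000 > continuation, so V_0 = 30.0000 (exercise)

$30.00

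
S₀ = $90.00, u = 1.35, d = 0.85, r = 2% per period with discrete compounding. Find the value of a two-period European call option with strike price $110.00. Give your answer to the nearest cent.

$6.00

Risk-neutral probability p = (1 + 0.02 − 0.85)/(1.35 − 0.85) = 0.1700/0.5000 = 0.3400
Terminal stock prices: S_uu = 164, S_ud = 103.3, S_dd = 65.02
Terminal payoffs (S − K): max(54.03, 0) = 54.03, max(-6.725, 0) = 0, max(-44.98, 0) = 0
Node u (S = 121.5): V_u = 1/1.02·[0.3400·54.0250 + 0.6600·0.0000] = 18.0083
Node d (S = 76.5): V_d = 1/1.02·[0.3400·0.0000 + 0.6600·0.0000] = 0.0000
Node 0 (S = 90): V_0 = 1/1.02·[0.3400·18.0083 + 0.6600·0.0000] = 6.0028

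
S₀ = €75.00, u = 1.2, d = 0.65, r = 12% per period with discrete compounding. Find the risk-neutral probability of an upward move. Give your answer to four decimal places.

Risk-neutral probability p = (1 + 0.12 − 0.65)/(1.2 − 0.65) = 0.4700/0.5500 = 0.8545

p = 0.8545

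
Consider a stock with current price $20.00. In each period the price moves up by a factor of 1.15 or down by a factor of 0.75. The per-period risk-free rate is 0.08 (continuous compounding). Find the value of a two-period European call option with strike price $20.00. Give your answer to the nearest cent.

$3.82

Risk-neutral probability p = (e^0.08 − 0.75)/(1.15 − 0.75) = 0.3333/0.4000 = 0.8332
Terminal stock prices: S_uu = 26.45, S_ud = 17.25, S_dd = 11.25
Terminal payoffs (S − K): max(6.45, 0) = 6.45, max(-2.75, 0) = 0, max(-8.75, 0) = 0
Node u (S = 23): V_u = e^(−0.08)·[0.8332·6.4500 + 0.1668·0.0000] = 4.9611
Node d (S = 15): V_d = e^(−0.08)·[0.8332·0.0000 + 0.1668·0.0000] = 0.0000
Node 0 (S = 20): V_0 = e^(−0.08)·[0.8332·4.9611 + 0.1668·0.0000] = 3.8158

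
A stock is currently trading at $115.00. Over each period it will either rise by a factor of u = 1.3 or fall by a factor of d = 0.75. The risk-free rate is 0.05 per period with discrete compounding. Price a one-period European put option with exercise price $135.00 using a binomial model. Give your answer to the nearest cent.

Risk-neutral probability p = (1 + 0.05 − 0.75)/(1.3 − 0.75) = 0.3000/0.5500 = 0.5455
Terminal stock prices: S_u = 149.5, S_d = 86.25
Terminal payoffs (K − S): max(-14.5, 0) = 0, max(48.75, 0) = 48.75
Node 0 (S = 115): V_0 = 1/1.05·[0.5455·0.0000 + 0.4545·48.7500] = 21.1039

$21.10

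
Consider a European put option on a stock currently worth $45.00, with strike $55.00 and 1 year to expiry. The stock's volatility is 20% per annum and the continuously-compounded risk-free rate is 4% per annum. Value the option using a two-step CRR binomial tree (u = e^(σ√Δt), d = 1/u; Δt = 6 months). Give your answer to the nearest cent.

CRR parameters: u = e^(σ√Δt) = e^(0.2·√0.5) = 1.1519, d = 1/u = 0.8681
Per-period rate: rΔt = 0.04·0.5 = 0.02, so R = e^0.02 = 1.0202
Risk-neutral probability p = (e^0.02 − 0.8681)/(1.1519 − 0.8681) = 0.1521/0.2838 = 0.5359
Terminal stock prices: S_uu = 59.71, S_ud = 45, S_dd = 33.91
Terminal payoffs (K − S): max(-4.71, 0) = 0, max(10, 0) = 10, max(21.09, 0) = 21.09
Node u (S = 51.84): V_u = e^(−0.02)·[0.5359·0.0000 + 0.4641·10.0000] = 4.5492
Node d (S = 39.07): V_d = e^(−0.02)·[0.5359·10.0000 + 0.4641·21.0863] = 14.8454
Node 0 (S = 45): V_0 = e^(−0.02)·[0.5359·4.5492 + 0.4641·14.8454] = 9.1431

$9.14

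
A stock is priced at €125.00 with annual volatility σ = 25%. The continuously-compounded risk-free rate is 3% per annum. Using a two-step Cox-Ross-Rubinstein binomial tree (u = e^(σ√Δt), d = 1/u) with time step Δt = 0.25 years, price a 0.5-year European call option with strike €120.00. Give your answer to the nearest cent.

€12.39

CRR parameters: u = e^(σ√Δt) = e^(0.25·√0.25) = 1.1331, d = 1/u = 0.8825
Per-period rate: rΔt = 0.03·0.25 = 0.0075, so R = e^0.0075 = 1.0075
Risk-neutral probability p = (e^0.0075 − 0.8825)/(1.1331 − 0.8825) = 0.1250/0.2507 = 0.4988
Terminal stock prices: S_uu = 160.5, S_ud = 125, S_dd = 97.35
Terminal payoffs (S − K): max(40.5, 0) = 40.5, max(5, 0) = 5, max(-22.65, 0) = 0
Node u (S = 141.6): V_u = e^(−0.0075)·[0.4988·40.5032 + 0.5012·5.0000] = 22.5402
Node d (S = 110.3): V_d = e^(−0.0075)·[0.4988·5.0000 + 0.5012·0.0000] = 2.4755
Node 0 (S = 125): V_0 = e^(−0.0075)·[0.4988·22.5402 + 0.5012·2.4755] = 12.3910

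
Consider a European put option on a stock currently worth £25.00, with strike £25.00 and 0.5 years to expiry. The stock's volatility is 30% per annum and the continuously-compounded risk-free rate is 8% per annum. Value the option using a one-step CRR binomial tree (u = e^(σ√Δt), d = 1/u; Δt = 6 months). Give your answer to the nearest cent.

CRR parameters: u = e^(σ√Δt) = e^(0.3·√0.5) = 1.2363, d = 1/u = 0.8089
Per-period rate: rΔt = 0.08·0.5 = 0.04, so R = e^0.04 = 1.0408
Risk-neutral probability p = (e^0.04 − 0.8089)/(1.2363 − 0.8089) = 0.2320/0.4275 = 0.5426
Terminal stock prices: S_u = 30.91, S_d = 20.22
Terminal payoffs (K − S): max(-5.908, 0) = 0, max(4.779, 0) = 4.779
Node 0 (S = 25): V_0 = e^(−0.04)·[0.5426·0.0000 + 0.4574·4.7786] = 2.0998

£2.10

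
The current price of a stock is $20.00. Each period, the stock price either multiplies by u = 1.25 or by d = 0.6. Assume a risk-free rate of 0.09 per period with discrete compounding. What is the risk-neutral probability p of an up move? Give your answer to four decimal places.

Risk-neutral probability p = (1 + 0.09 − 0.6)/(1.25 − 0.6) = 0.4900/0.6500 = 0.7538

p = 0.7538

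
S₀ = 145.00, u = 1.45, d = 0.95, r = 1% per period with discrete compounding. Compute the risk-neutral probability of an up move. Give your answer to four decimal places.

p = 0.1200

Risk-neutral probability p = (1 + 0.01 − 0.95)/(1.45 − 0.95) = 0.0600/0.5000 = 0.1200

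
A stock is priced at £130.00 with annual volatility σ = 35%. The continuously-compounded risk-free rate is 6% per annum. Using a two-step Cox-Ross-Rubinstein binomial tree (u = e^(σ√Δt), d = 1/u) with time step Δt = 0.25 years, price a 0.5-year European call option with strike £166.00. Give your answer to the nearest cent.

CRR parameters: u = e^(σ√Δt) = e^(0.35·√0.25) = 1.1912, d = 1/u = 0.8395
Per-period rate: rΔt = 0.06·0.25 = 0.015, so R = e^0.015 = 1.0151
Risk-neutral probability p = (e^0.015 − 0.8395)/(1.1912 − 0.8395) = 0.1757/0.3518 = 0.4993
Terminal stock prices: S_uu = 184.5, S_ud = 130, S_dd = 91.61
Terminal payoffs (S − K): max(18.48, 0) = 18.48, max(-36, 0) = 0, max(-74.39, 0) = 0
Node u (S = 154.9): V_u = e^(−0.015)·[0.4993·18.4788 + 0.5007·0.0000] = 9.0895
Node d (S = 109.1): V_d = e^(−0.015)·[0.4993·0.0000 + 0.5007·0.0000] = 0.0000
Node 0 (S = 130): V_0 = e^(−0.015)·[0.4993·9.0895 + 0.5007·0.0000] = 4.4710

£4.47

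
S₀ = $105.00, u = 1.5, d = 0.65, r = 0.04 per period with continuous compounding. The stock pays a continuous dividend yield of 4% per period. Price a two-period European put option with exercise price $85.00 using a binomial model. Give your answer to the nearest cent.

Per-period risk-free factor R = e^0.04 = 1.0408; dividend-adjusted growth = e^(0.04−0.04) = 1.0000.
Risk-neutral probability p = (1.0000 − 0.65)/(1.5 − 0.65) = 0.3500/0.8500 = 0.4118
Terminal stock prices: S_uu = 236.2, S_ud = 102.4, S_dd = 44.36
Terminal payoffs (K − S): max(-151.2, 0) = 0, max(-17.38, 0) = 0, max(40.64, 0) = 40.64
Node u (S = 157.5): V_u = e^(−0.04)·[0.4118·0.0000 + 0.5882·0.0000] = 0.0000
Node d (S = 68.25): V_d = e^(−0.04)·[0.4118·0.0000 + 0.5882·40.6375] = 22.9671
Node 0 (S = 105): V_0 = e^(−0.04)·[0.4118·0.0000 + 0.5882·22.9671] = 12.9803

$12.98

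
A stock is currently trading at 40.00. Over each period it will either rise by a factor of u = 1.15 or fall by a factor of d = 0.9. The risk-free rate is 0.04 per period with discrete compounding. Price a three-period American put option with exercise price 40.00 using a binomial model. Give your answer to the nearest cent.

1.96

Risk-neutral probability p = (1 + 0.04 − 0.9)/(1.15 − 0.9) = 0.1400/0.2500 = 0.5600
Terminal stock prices: S_uuu = 60.83, S_uud = 47.61, S_udd = 37.26, S_ddd = 29.16
Terminal payoffs (K − S): max(-20.83, 0) = 0, max(-7.61, 0) = 0, max(2.74, 0) = 2.74, max(10.84, 0) = 10.84
Node uu (S = 52.9): continuation = 1/1.04·[0.5600·0.0000 + 0.4400·0.0000] = 0.0000; exercise value = 0.0000 ≤ continuation, so V_uu = 0.0000
Node ud (S = 41.4): continuation = 1/1.04·[0.5600·0.0000 + 0.4400·2.7400] = 1.1592; exercise value = 0.0000 ≤ continuation, so V_ud = 1.1592
Node dd (S = 32.4): continuation = 1/1.04·[0.5600·2.7400 + 0.4400·10.8400] = 6.0615; exercise value = 7.6000 > continuation, so V_dd = 7.6000 (exercise)
Node u (S = 46): continuation = 1/1.04·[0.5600·0.0000 + 0.4400·1.1592] = 0.4904; exercise value = 0.0000 ≤ continuation, so V_u = 0.4904
Node d (S = 36): continuation = 1/1.04·[0.5600·1.1592 + 0.4400·7.6000] = 3.8396; exercise value = 4.0000 > continuation, so V_d = 4.0000 (exercise)
Node 0 (S = 40): continuation = 1/1.04·[0.5600·0.4904 + 0.4400·4.0000] = 1.9564; exercise value = 0.0000 ≤ continuation, so V_0 = 1.9564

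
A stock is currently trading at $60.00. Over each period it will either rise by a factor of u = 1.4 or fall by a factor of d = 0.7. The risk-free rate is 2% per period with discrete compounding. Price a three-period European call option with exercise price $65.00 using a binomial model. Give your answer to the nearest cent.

Risk-neutral probability p = (1 + 0.02 − 0.7)/(1.4 − 0.7) = 0.3200/0.7000 = 0.4571
Terminal stock prices: S_uuu = 164.6, S_uud = 82.32, S_udd = 41.16, S_ddd = 20.58
Terminal payoffs (S − K): max(99.64, 0) = 99.64, max(17.32, 0) = 17.32, max(-23.84, 0) = 0, max(-44.42, 0) = 0
Node uu (S = 117.6): V_uu = 1/1.02·[0.4571·99.6400 + 0.5429·17.3200] = 53.8745
Node ud (S = 58.8): V_ud = 1/1.02·[0.4571·17.3200 + 0.5429·0.0000] = 7.7625
Node dd (S = 29.4): V_dd = 1/1.02·[0.4571·0.0000 + 0.5429·0.0000] = 0.0000
Node u (S = 84): V_u = 1/1.02·[0.4571·53.8745 + 0.5429·7.7625] = 28.2767
Node d (S = 42): V_d = 1/1.02·[0.4571·7.7625 + 0.5429·0.0000] = 3.4790
Node 0 (S = 60): V_0 = 1/1.02·[0.4571·28.2767 + 0.5429·3.4790] = 14.5246

$14.52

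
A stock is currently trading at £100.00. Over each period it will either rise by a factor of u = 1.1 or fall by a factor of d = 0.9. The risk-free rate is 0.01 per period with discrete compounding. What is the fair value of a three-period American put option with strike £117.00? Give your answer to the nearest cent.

£17.47

Risk-neutral probability p = (1 + 0.01 − 0.9)/(1.1 − 0.9) = 0.1100/0.2000 = 0.5500
Terminal stock prices: S_uuu = 133.1, S_uud = 108.9, S_udd = 89.1, S_ddd = 72.9
Terminal payoffs (K − S): max(-16.1, 0) = 0, max(8.1, 0) = 8.1, max(27.9, 0) = 27.9, max(44.1, 0) = 44.1
Node uu (S = 121): continuation = 1/1.01·[0.5500·0.0000 + 0.4500·8.1000] = 3.6089; exercise value = 0.0000 ≤ continuation, so V_uu = 3.6089
Node ud (S = 99): continuation = 1/1.01·[0.5500·8.1000 + 0.4500·27.9000] = 16.8416; exercise value = 18.0000 > continuation, so V_ud = 18.0000 (exercise)
Node dd (S = 81): continuation = 1/1.01·[0.5500·27.9000 + 0.4500·44.1000] = 34.8416; exercise value = 36.0000 > continuation, so V_dd = 36.0000 (exercise)
Node u (S = 110): continuation = 1/1.01·[0.5500·3.6089 + 0.4500·18.0000] = 9.9851; exercise value = 7.0000 ≤ continuation, so V_u = 9.9851
Node d (S = 90): continuation = 1/1.01·[0.5500·18.0000 + 0.4500·36.0000] = 25.8416; exercise value = 27.0000 > continuation, so V_d = 27.0000 (exercise)
Node 0 (S = 100): continuation = 1/1.01·[0.5500·9.9851 + 0.4500·27.0000] = 17.4671; exercise value = 17.0000 ≤ continuation, so V_0 = 17.4671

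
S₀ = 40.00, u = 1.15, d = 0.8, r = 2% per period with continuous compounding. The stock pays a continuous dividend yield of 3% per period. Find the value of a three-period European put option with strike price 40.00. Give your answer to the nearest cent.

Per-period risk-free factor R = e^0.02 = 1.0202; dividend-adjusted growth = e^(0.02−0.03) = 0.9900.
Risk-neutral probability p = (0.9900 − 0.8)/(1.15 − 0.8) = 0.1900/0.3500 = 0.5430
Terminal stock prices: S_uuu = 60.83, S_uud = 42.32, S_udd = 29.44, S_ddd = 20.48
Terminal payoffs (K − S): max(-20.83, 0) = 0, max(-2.32, 0) = 0, max(10.56, 0) = 10.56, max(19.52, 0) = 19.52
Node uu (S = 52.9): V_uu = e^(−0.02)·[0.5430·0.0000 + 0.4570·0.0000] = 0.0000
Node ud (S = 36.8): V_ud = e^(−0.02)·[0.5430·0.0000 + 0.4570·10.5600] = 4.7304
Node dd (S = 25.6): V_dd = e^(−0.02)·[0.5430·10.5600 + 0.4570·19.5200] = 14.3645
Node u (S = 46): V_u = e^(−0.02)·[0.5430·0.0000 + 0.4570·4.7304] = 2.1190
Node d (S = 32): V_d = e^(−0.02)·[0.5430·4.7304 + 0.4570·14.3645] = 8.9523
Node 0 (S = 40): V_0 = e^(−0.02)·[0.5430·2.1190 + 0.4570·8.9523] = 5.1380

5.14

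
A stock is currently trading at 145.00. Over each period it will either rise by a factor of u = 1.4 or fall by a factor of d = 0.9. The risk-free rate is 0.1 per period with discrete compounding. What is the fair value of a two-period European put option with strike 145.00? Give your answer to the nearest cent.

Risk-neutral probability p = (1 + 0.1 − 0.9)/(1.4 − 0.9) = 0.2000/0.5000 = 0.4000
Terminal stock prices: S_uu = 284.2, S_ud = 182.7, S_dd = 117.5
Terminal payoffs (K − S): max(-139.2, 0) = 0, max(-37.7, 0) = 0, max(27.55, 0) = 27.55
Node u (S = 203): V_u = 1/1.1·[0.4000·0.0000 + 0.6000·0.0000] = 0.0000
Node d (S = 130.5): V_d = 1/1.1·[0.4000·0.0000 + 0.6000·27.5500] = 15.0273
Node 0 (S = 145): V_0 = 1/1.1·[0.4000·0.0000 + 0.6000·15.0273] = 8.1967

8.20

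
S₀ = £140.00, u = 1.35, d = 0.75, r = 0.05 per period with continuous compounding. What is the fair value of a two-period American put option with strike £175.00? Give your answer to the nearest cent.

Risk-neutral probability p = (e^0.05 − 0.75)/(1.35 − 0.75) = 0.3013/0.6000 = 0.5021
Terminal stock prices: S_uu = 255.2, S_ud = 141.8, S_dd = 78.75
Terminal payoffs (K − S): max(-80.15, 0) = 0, max(33.25, 0) = 33.25, max(96.25, 0) = 96.25
Node u (S = 189): continuation = e^(−0.05)·[0.5021·0.0000 + 0.4979·33.2500] = 15.7472; exercise value = 0.0000 ≤ continuation, so V_u = 15.7472
Node d (S = 105): continuation = e^(−0.05)·[0.5021·33.2500 + 0.4979·96.2500] = 61.4651; exercise value = 70.0000 > continuation, so V_d = 70.0000 (exercise)
Node 0 (S = 140): continuation = e^(−0.05)·[0.5021·15.7472 + 0.4979·70.0000] = 40.6733; exercise value = 35.0000 ≤ continuation, so V_0 = 40.6733

£40.67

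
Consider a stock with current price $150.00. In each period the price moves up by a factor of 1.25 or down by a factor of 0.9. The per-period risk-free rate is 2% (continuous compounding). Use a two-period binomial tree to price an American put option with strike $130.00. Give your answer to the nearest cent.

Risk-neutral probability p = (e^0.02 − 0.9)/(1.25 − 0.9) = 0.1202/0.3500 = 0.3434
Terminal stock prices: S_uu = 234.4, S_ud = 168.8, S_dd = 121.5
Terminal payoffs (K − S): max(-104.4, 0) = 0, max(-38.75, 0) = 0, max(8.5, 0) = 8.5
Node u (S = 187.5): continuation = e^(−0.02)·[0.3434·0.0000 + 0.6566·0.0000] = 0.0000; exercise value = 0.0000 ≤ continuation, so V_u = 0.0000
Node d (S = 135): continuation = e^(−0.02)·[0.3434·0.0000 + 0.6566·8.5000] = 5.4703; exercise value = 0.0000 ≤ continuation, so V_d = 5.4703
Node 0 (S = 150): continuation = e^(−0.02)·[0.3434·0.0000 + 0.6566·5.4703] = 3.5205; exercise value = 0.0000 ≤ continuation, so V_0 = 3.5205

$3.52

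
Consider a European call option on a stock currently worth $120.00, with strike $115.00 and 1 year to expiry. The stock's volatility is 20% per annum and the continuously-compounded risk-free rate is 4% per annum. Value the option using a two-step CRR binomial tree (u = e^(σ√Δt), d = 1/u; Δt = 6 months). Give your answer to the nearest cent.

CRR parameters: u = e^(σ√Δt) = e^(0.2·√0.5) = 1.1519, d = 1/u = 0.8681
Per-period rate: rΔt = 0.04·0.5 = 0.02, so R = e^0.02 = 1.0202
Risk-neutral probability p = (e^0.02 − 0.8681)/(1.1519 − 0.8681) = 0.1521/0.2838 = 0.5359
Terminal stock prices: S_uu = 159.2, S_ud = 120, S_dd = 90.44
Terminal payoffs (S − K): max(44.23, 0) = 44.23, max(5, 0) = 5, max(-24.56, 0) = 0
Node u (S = 138.2): V_u = e^(−0.02)·[0.5359·44.2276 + 0.4641·5.0000] = 25.5063
Node d (S = 104.2): V_d = e^(−0.02)·[0.5359·5.0000 + 0.4641·0.0000] = 2.6264
Node 0 (S = 120): V_0 = e^(−0.02)·[0.5359·25.5063 + 0.4641·2.6264] = 14.5927

$14.59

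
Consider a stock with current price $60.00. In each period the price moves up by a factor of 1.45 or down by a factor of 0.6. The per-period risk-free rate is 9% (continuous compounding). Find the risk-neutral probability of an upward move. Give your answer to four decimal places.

p = 0.5814

Risk-neutral probability p = (e^0.09 − 0.6)/(1.45 − 0.6) = 0.4942/0.8500 = 0.5814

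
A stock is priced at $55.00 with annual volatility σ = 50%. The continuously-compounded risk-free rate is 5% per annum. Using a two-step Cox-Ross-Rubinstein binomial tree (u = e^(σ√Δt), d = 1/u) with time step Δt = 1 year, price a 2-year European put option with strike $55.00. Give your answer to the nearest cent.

CRR parameters: u = e^(σ√Δt) = e^(0.5·√1) = 1.6487, d = 1/u = 0.6065
Per-period rate: rΔt = 0.05·1 = 0.05, so R = e^0.05 = 1.0513
Risk-neutral probability p = (e^0.05 − 0.6065)/(1.6487 − 0.6065) = 0.4447/1.0422 = 0.4267
Terminal stock prices: S_uu = 149.5, S_ud = 55, S_dd = 20.23
Terminal payoffs (K − S): max(-94.51, 0) = 0, max(0, 0) = 0, max(34.77, 0) = 34.77
Node u (S = 90.68): V_u = e^(−0.05)·[0.4267·0.0000 + 0.5733·0.0000] = 0.0000
Node d (S = 33.36): V_d = e^(−0.05)·[0.4267·0.0000 + 0.5733·34.7666] = 18.9584
Node 0 (S = 55): V_0 = e^(−0.05)·[0.4267·0.0000 + 0.5733·18.9584] = 10.3381

$10.34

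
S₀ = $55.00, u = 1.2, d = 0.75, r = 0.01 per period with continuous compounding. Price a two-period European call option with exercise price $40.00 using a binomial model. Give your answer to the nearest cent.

Risk-neutral probability p = (e^0.01 − 0.75)/(1.2 − 0.75) = 0.2601/0.4500 = 0.5779
Terminal stock prices: S_uu = 79.2, S_ud = 49.5, S_dd = 30.94
Terminal payoffs (S − K): max(39.2, 0) = 39.2, max(9.5, 0) = 9.5, max(-9.062, 0) = 0
Node u (S = 66): V_u = e^(−0.01)·[0.5779·39.2000 + 0.4221·9.5000] = 26.3980
Node d (S = 41.25): V_d = e^(−0.01)·[0.5779·9.5000 + 0.4221·0.0000] = 5.4353
Node 0 (S = 55): V_0 = e^(−0.01)·[0.5779·26.3980 + 0.4221·5.4353] = 17.3748

$17.37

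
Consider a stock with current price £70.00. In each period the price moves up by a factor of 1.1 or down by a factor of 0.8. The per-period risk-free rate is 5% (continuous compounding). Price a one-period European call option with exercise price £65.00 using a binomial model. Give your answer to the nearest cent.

Risk-neutral probability p = (e^0.05 − 0.8)/(1.1 − 0.8) = 0.2513/0.3000 = 0.8376
Terminal stock prices: S_u = 77, S_d = 56
Terminal payoffs (S − K): max(12, 0) = 12, max(-9, 0) = 0
Node 0 (S = 70): V_0 = e^(−0.05)·[0.8376·12.0000 + 0.1624·0.0000] = 9.5607

£9.56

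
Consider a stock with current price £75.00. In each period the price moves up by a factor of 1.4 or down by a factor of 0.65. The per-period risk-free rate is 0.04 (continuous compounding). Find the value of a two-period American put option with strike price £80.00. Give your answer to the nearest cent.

Risk-neutral probability p = (e^0.04 − 0.65)/(1.4 − 0.65) = 0.3908/0.7500 = 0.5211
Terminal stock prices: S_uu = 147, S_ud = 68.25, S_dd = 31.69
Terminal payoffs (K − S): max(-67, 0) = 0, max(11.75, 0) = 11.75, max(48.31, 0) = 48.31
Node u (S = 105): continuation = e^(−0.04)·[0.5211·0.0000 + 0.4789·11.7500] = 5.4066; exercise value = 0.0000 ≤ continuation, so V_u = 5.4066
Node d (S = 48.75): continuation = e^(−0.04)·[0.5211·11.7500 + 0.4789·48.3125] = 28.1132; exercise value = 31.2500 > continuation, so V_d = 31.2500 (exercise)
Node 0 (S = 75): continuation = e^(−0.04)·[0.5211·5.4066 + 0.4789·31.2500] = 17.0862; exercise value = 5.0000 ≤ continuation, so V_0 = 17.0862

£17.09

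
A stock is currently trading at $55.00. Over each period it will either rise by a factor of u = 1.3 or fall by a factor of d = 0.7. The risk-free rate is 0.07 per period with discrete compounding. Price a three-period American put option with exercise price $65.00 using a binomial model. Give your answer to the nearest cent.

$12.58

Risk-neutral probability p = (1 + 0.07 − 0.7)/(1.3 − 0.7) = 0.3700/0.6000 = 0.6167
Terminal stock prices: S_uuu = 120.8, S_uud = 65.06, S_udd = 35.03, S_ddd = 18.86
Terminal payoffs (K − S): max(-55.84, 0) = 0, max(-0.065, 0) = 0, max(29.97, 0) = 29.97, max(46.14, 0) = 46.14
Node uu (S = 92.95): continuation = 1/1.07·[0.6167·0.0000 + 0.3833·0.0000] = 0.0000; exercise value = 0.0000 ≤ continuation, so V_uu = 0.0000
Node ud (S = 50.05): continuation = 1/1.07·[0.6167·0.0000 + 0.3833·29.9650] = 10.7351; exercise value = 14.9500 > continuation, so V_ud = 14.9500 (exercise)
Node dd (S = 26.95): continuation = 1/1.07·[0.6167·29.9650 + 0.3833·46.1350] = 33.7977; exercise value = 38.0500 > continuation, so V_dd = 38.0500 (exercise)
Node u (S = 71.5): continuation = 1/1.07·[0.6167·0.0000 + 0.3833·14.9500] = 5.3559; exercise value = 0.0000 ≤ continuation, so V_u = 5.3559
Node d (S = 38.5): continuation = 1/1.07·[0.6167·14.9500 + 0.3833·38.0500] = 22.2477; exercise value = 26.5000 > continuation, so V_d = 26.5000 (exercise)
Node 0 (S = 55): continuation = 1/1.07·[0.6167·5.3559 + 0.3833·26.5000] = 12.5805; exercise value = 10.0000 ≤ continuation, so V_0 = 12.5805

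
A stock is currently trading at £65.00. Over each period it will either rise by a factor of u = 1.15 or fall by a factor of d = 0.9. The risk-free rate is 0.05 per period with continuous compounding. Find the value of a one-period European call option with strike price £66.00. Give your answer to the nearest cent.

Risk-neutral probability p = (e^0.05 − 0.9)/(1.15 − 0.9) = 0.1513/0.2500 = 0.6051
Terminal stock prices: S_u = 74.75, S_d = 58.5
Terminal payoffs (S − K): max(8.75, 0) = 8.75, max(-7.5, 0) = 0
Node 0 (S = 65): V_0 = e^(−0.05)·[0.6051·8.7500 + 0.3949·0.0000] = 5.0363

£5.04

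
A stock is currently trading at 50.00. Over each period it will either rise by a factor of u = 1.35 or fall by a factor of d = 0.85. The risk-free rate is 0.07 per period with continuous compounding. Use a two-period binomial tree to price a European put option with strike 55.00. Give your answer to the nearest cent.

5.05

Risk-neutral probability p = (e^0.07 − 0.85)/(1.35 − 0.85) = 0.2225/0.5000 = 0.4450
Terminal stock prices: S_uu = 91.13, S_ud = 57.38, S_dd = 36.12
Terminal payoffs (K − S): max(-36.13, 0) = 0, max(-2.375, 0) = 0, max(18.88, 0) = 18.88
Node u (S = 67.5): V_u = e^(−0.07)·[0.4450·0.0000 + 0.5550·0.0000] = 0.0000
Node d (S = 42.5): V_d = e^(−0.07)·[0.4450·0.0000 + 0.5550·18.8750] = 9.7671
Node 0 (S = 50): V_0 = e^(−0.07)·[0.4450·0.0000 + 0.5550·9.7671] = 5.0541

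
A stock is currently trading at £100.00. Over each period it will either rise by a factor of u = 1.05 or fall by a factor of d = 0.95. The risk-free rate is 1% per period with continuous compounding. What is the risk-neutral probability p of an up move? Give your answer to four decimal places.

p = 0.6005

Risk-neutral probability p = (e^0.01 − 0.95)/(1.05 − 0.95) = 0.0601/0.1000 = 0.6005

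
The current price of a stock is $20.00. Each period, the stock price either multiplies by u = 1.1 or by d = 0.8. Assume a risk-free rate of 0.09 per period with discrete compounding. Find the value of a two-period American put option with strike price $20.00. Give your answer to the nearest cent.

$0.19

Risk-neutral probability p = (1 + 0.09 − 0.8)/(1.1 − 0.8) = 0.2900/0.3000 = 0.9667
Terminal stock prices: S_uu = 24.2, S_ud = 17.6, S_dd = 12.8
Terminal payoffs (K − S): max(-4.2, 0) = 0, max(2.4, 0) = 2.4, max(7.2, 0) = 7.2
Node u (S = 22): continuation = 1/1.09·[0.9667·0.0000 + 0.0333·2.4000] = 0.0734; exercise value = 0.0000 ≤ continuation, so V_u = 0.0734
Node d (S = 16): continuation = 1/1.09·[0.9667·2.4000 + 0.0333·7.2000] = 2.3486; exercise value = 4.0000 > continuation, so V_d = 4.0000 (exercise)
Node 0 (S = 20): continuation = 1/1.09·[0.9667·0.0734 + 0.0333·4.0000] = 0.1874; exercise value = 0.0000 ≤ continuation, so V_0 = 0.1874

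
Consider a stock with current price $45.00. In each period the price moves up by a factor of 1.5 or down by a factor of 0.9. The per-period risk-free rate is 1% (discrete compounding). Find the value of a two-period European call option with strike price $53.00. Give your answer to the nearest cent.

Risk-neutral probability p = (1 + 0.01 − 0.9)/(1.5 − 0.9) = 0.1100/0.6000 = 0.1833
Terminal stock prices: S_uu = 101.2, S_ud = 60.75, S_dd = 36.45
Terminal payoffs (S − K): max(48.25, 0) = 48.25, max(7.75, 0) = 7.75, max(-16.55, 0) = 0
Node u (S = 67.5): V_u = 1/1.01·[0.1833·48.2500 + 0.8167·7.7500] = 15.0248
Node d (S = 40.5): V_d = 1/1.01·[0.1833·7.7500 + 0.8167·0.0000] = 1.4068
Node 0 (S = 45): V_0 = 1/1.01·[0.1833·15.0248 + 0.8167·1.4068] = 3.8647

$3.86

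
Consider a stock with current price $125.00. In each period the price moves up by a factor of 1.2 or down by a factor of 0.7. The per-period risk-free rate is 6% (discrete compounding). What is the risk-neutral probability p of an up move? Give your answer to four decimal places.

p = 0.7200

Risk-neutral probability p = (1 + 0.06 − 0.7)/(1.2 − 0.7) = 0.3600/0.5000 = 0.7200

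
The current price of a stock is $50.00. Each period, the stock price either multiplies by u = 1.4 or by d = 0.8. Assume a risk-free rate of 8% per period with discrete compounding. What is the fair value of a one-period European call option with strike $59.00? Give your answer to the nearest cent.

$4.75

Risk-neutral probability p = (1 + 0.08 − 0.8)/(1.4 − 0.8) = 0.2800/0.6000 = 0.4667
Terminal stock prices: S_u = 70, S_d = 40
Terminal payoffs (S − K): max(11, 0) = 11, max(-19, 0) = 0
Node 0 (S = 50): V_0 = 1/1.08·[0.4667·11.0000 + 0.5333·0.0000] = 4.7531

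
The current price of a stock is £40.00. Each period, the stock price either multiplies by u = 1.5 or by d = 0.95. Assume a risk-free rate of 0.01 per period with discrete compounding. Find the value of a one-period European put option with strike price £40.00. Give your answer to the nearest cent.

Risk-neutral probability p = (1 + 0.01 − 0.95)/(1.5 − 0.95) = 0.0600/0.5500 = 0.1091
Terminal stock prices: S_u = 60, S_d = 38
Terminal payoffs (K − S): max(-20, 0) = 0, max(2, 0) = 2
Node 0 (S = 40): V_0 = 1/1.01·[0.1091·0.0000 + 0.8909·2.0000] = 1.7642

£1.76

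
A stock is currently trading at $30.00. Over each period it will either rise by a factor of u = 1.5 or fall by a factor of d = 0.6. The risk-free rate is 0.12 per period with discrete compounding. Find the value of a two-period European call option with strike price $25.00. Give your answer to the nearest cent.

Risk-neutral probability p = (1 + 0.12 − 0.6)/(1.5 − 0.6) = 0.5200/0.9000 = 0.5778
Terminal stock prices: S_uu = 67.5, S_ud = 27, S_dd = 10.8
Terminal payoffs (S − K): max(42.5, 0) = 42.5, max(2, 0) = 2, max(-14.2, 0) = 0
Node u (S = 45): V_u = 1/1.12·[0.5778·42.5000 + 0.4222·2.0000] = 22.6786
Node d (S = 18): V_d = 1/1.12·[0.5778·2.0000 + 0.4222·0.0000] = 1.0317
Node 0 (S = 30): V_0 = 1/1.12·[0.5778·22.6786 + 0.4222·1.0317] = 12.0882

$12.09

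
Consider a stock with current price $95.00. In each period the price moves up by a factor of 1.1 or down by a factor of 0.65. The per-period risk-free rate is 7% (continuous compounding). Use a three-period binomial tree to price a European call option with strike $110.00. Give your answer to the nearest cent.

$11.03

Risk-neutral probability p = (e^0.07 − 0.65)/(1.1 − 0.65) = 0.4225/0.4500 = 0.9389
Terminal stock prices: S_uuu = 126.4, S_uud = 74.72, S_udd = 44.15, S_ddd = 26.09
Terminal payoffs (S − K): max(16.45, 0) = 16.45, max(-35.28, 0) = 0, max(-65.85, 0) = 0, max(-83.91, 0) = 0
Node uu (S = 115): V_uu = e^(−0.07)·[0.9389·16.4450 + 0.0611·0.0000] = 14.3965
Node ud (S = 67.93): V_ud = e^(−0.07)·[0.9389·0.0000 + 0.0611·0.0000] = 0.0000
Node dd (S = 40.14): V_dd = e^(−0.07)·[0.9389·0.0000 + 0.0611·0.0000] = 0.0000
Node u (S = 104.5): V_u = e^(−0.07)·[0.9389·14.3965 + 0.0611·0.0000] = 12.6031
Node d (S = 61.75): V_d = e^(−0.07)·[0.9389·0.0000 + 0.0611·0.0000] = 0.0000
Node 0 (S = 95): V_0 = e^(−0.07)·[0.9389·12.6031 + 0.0611·0.0000] = 11.0332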